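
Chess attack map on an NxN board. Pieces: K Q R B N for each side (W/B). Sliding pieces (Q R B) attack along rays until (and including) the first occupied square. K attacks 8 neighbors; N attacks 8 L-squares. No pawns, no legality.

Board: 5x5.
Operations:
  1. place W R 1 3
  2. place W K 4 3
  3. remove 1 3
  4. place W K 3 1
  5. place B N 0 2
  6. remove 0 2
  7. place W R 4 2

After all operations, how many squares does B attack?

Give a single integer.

Op 1: place WR@(1,3)
Op 2: place WK@(4,3)
Op 3: remove (1,3)
Op 4: place WK@(3,1)
Op 5: place BN@(0,2)
Op 6: remove (0,2)
Op 7: place WR@(4,2)
Per-piece attacks for B:
Union (0 distinct): (none)

Answer: 0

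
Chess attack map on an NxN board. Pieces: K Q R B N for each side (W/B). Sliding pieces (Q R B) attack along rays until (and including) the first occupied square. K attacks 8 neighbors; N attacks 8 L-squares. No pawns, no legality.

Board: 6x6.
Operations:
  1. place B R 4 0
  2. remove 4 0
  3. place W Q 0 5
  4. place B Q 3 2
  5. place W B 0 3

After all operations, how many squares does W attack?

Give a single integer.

Answer: 13

Derivation:
Op 1: place BR@(4,0)
Op 2: remove (4,0)
Op 3: place WQ@(0,5)
Op 4: place BQ@(3,2)
Op 5: place WB@(0,3)
Per-piece attacks for W:
  WB@(0,3): attacks (1,4) (2,5) (1,2) (2,1) (3,0)
  WQ@(0,5): attacks (0,4) (0,3) (1,5) (2,5) (3,5) (4,5) (5,5) (1,4) (2,3) (3,2) [ray(0,-1) blocked at (0,3); ray(1,-1) blocked at (3,2)]
Union (13 distinct): (0,3) (0,4) (1,2) (1,4) (1,5) (2,1) (2,3) (2,5) (3,0) (3,2) (3,5) (4,5) (5,5)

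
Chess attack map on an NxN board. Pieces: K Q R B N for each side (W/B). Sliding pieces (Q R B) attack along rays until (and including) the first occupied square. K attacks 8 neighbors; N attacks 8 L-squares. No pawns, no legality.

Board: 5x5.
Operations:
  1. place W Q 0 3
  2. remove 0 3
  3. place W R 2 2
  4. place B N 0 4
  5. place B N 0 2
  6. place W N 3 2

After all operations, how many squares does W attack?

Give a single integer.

Answer: 11

Derivation:
Op 1: place WQ@(0,3)
Op 2: remove (0,3)
Op 3: place WR@(2,2)
Op 4: place BN@(0,4)
Op 5: place BN@(0,2)
Op 6: place WN@(3,2)
Per-piece attacks for W:
  WR@(2,2): attacks (2,3) (2,4) (2,1) (2,0) (3,2) (1,2) (0,2) [ray(1,0) blocked at (3,2); ray(-1,0) blocked at (0,2)]
  WN@(3,2): attacks (4,4) (2,4) (1,3) (4,0) (2,0) (1,1)
Union (11 distinct): (0,2) (1,1) (1,2) (1,3) (2,0) (2,1) (2,3) (2,4) (3,2) (4,0) (4,4)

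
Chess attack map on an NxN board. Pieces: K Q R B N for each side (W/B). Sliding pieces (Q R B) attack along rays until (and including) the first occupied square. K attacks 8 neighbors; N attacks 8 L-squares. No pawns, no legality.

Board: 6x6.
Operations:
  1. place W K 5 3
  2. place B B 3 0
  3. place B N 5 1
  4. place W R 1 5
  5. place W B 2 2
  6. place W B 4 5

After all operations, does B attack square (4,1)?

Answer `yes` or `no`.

Answer: yes

Derivation:
Op 1: place WK@(5,3)
Op 2: place BB@(3,0)
Op 3: place BN@(5,1)
Op 4: place WR@(1,5)
Op 5: place WB@(2,2)
Op 6: place WB@(4,5)
Per-piece attacks for B:
  BB@(3,0): attacks (4,1) (5,2) (2,1) (1,2) (0,3)
  BN@(5,1): attacks (4,3) (3,2) (3,0)
B attacks (4,1): yes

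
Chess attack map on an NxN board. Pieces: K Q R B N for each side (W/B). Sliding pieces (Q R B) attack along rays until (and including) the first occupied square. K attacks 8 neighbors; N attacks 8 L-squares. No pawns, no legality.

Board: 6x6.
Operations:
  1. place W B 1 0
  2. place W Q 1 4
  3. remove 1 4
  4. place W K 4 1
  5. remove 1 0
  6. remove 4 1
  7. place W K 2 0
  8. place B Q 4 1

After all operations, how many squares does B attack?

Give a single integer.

Answer: 17

Derivation:
Op 1: place WB@(1,0)
Op 2: place WQ@(1,4)
Op 3: remove (1,4)
Op 4: place WK@(4,1)
Op 5: remove (1,0)
Op 6: remove (4,1)
Op 7: place WK@(2,0)
Op 8: place BQ@(4,1)
Per-piece attacks for B:
  BQ@(4,1): attacks (4,2) (4,3) (4,4) (4,5) (4,0) (5,1) (3,1) (2,1) (1,1) (0,1) (5,2) (5,0) (3,2) (2,3) (1,4) (0,5) (3,0)
Union (17 distinct): (0,1) (0,5) (1,1) (1,4) (2,1) (2,3) (3,0) (3,1) (3,2) (4,0) (4,2) (4,3) (4,4) (4,5) (5,0) (5,1) (5,2)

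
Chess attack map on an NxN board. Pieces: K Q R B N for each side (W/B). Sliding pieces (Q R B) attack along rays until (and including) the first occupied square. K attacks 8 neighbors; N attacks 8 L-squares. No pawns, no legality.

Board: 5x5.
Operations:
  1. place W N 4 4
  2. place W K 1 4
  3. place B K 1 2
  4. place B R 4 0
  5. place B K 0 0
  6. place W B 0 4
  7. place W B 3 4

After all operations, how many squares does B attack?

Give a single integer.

Answer: 16

Derivation:
Op 1: place WN@(4,4)
Op 2: place WK@(1,4)
Op 3: place BK@(1,2)
Op 4: place BR@(4,0)
Op 5: place BK@(0,0)
Op 6: place WB@(0,4)
Op 7: place WB@(3,4)
Per-piece attacks for B:
  BK@(0,0): attacks (0,1) (1,0) (1,1)
  BK@(1,2): attacks (1,3) (1,1) (2,2) (0,2) (2,3) (2,1) (0,3) (0,1)
  BR@(4,0): attacks (4,1) (4,2) (4,3) (4,4) (3,0) (2,0) (1,0) (0,0) [ray(0,1) blocked at (4,4); ray(-1,0) blocked at (0,0)]
Union (16 distinct): (0,0) (0,1) (0,2) (0,3) (1,0) (1,1) (1,3) (2,0) (2,1) (2,2) (2,3) (3,0) (4,1) (4,2) (4,3) (4,4)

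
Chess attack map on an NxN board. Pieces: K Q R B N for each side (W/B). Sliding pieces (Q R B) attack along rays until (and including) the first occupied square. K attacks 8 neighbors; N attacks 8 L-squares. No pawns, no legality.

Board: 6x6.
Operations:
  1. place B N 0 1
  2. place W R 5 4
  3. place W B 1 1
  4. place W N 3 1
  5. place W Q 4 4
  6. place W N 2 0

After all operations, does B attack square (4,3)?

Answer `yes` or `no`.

Op 1: place BN@(0,1)
Op 2: place WR@(5,4)
Op 3: place WB@(1,1)
Op 4: place WN@(3,1)
Op 5: place WQ@(4,4)
Op 6: place WN@(2,0)
Per-piece attacks for B:
  BN@(0,1): attacks (1,3) (2,2) (2,0)
B attacks (4,3): no

Answer: no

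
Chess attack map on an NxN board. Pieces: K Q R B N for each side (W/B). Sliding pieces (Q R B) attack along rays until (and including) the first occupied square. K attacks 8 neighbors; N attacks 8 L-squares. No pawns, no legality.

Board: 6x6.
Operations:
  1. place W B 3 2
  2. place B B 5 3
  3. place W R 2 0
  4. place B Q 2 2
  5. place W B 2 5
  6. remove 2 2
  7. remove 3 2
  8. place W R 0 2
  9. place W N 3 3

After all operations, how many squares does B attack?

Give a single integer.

Answer: 5

Derivation:
Op 1: place WB@(3,2)
Op 2: place BB@(5,3)
Op 3: place WR@(2,0)
Op 4: place BQ@(2,2)
Op 5: place WB@(2,5)
Op 6: remove (2,2)
Op 7: remove (3,2)
Op 8: place WR@(0,2)
Op 9: place WN@(3,3)
Per-piece attacks for B:
  BB@(5,3): attacks (4,4) (3,5) (4,2) (3,1) (2,0) [ray(-1,-1) blocked at (2,0)]
Union (5 distinct): (2,0) (3,1) (3,5) (4,2) (4,4)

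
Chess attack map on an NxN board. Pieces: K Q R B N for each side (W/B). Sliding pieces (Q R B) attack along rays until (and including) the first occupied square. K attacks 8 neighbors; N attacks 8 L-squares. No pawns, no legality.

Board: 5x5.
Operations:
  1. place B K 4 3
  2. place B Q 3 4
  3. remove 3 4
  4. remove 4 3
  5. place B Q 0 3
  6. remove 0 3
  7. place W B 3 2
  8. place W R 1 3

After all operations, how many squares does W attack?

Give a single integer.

Op 1: place BK@(4,3)
Op 2: place BQ@(3,4)
Op 3: remove (3,4)
Op 4: remove (4,3)
Op 5: place BQ@(0,3)
Op 6: remove (0,3)
Op 7: place WB@(3,2)
Op 8: place WR@(1,3)
Per-piece attacks for W:
  WR@(1,3): attacks (1,4) (1,2) (1,1) (1,0) (2,3) (3,3) (4,3) (0,3)
  WB@(3,2): attacks (4,3) (4,1) (2,3) (1,4) (2,1) (1,0)
Union (10 distinct): (0,3) (1,0) (1,1) (1,2) (1,4) (2,1) (2,3) (3,3) (4,1) (4,3)

Answer: 10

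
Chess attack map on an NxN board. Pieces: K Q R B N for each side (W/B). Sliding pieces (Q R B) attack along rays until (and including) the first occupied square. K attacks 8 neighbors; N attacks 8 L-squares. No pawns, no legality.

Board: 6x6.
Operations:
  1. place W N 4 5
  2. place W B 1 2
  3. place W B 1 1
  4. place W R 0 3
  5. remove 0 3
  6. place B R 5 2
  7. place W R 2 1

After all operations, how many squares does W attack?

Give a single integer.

Op 1: place WN@(4,5)
Op 2: place WB@(1,2)
Op 3: place WB@(1,1)
Op 4: place WR@(0,3)
Op 5: remove (0,3)
Op 6: place BR@(5,2)
Op 7: place WR@(2,1)
Per-piece attacks for W:
  WB@(1,1): attacks (2,2) (3,3) (4,4) (5,5) (2,0) (0,2) (0,0)
  WB@(1,2): attacks (2,3) (3,4) (4,5) (2,1) (0,3) (0,1) [ray(1,1) blocked at (4,5); ray(1,-1) blocked at (2,1)]
  WR@(2,1): attacks (2,2) (2,3) (2,4) (2,5) (2,0) (3,1) (4,1) (5,1) (1,1) [ray(-1,0) blocked at (1,1)]
  WN@(4,5): attacks (5,3) (3,3) (2,4)
Union (20 distinct): (0,0) (0,1) (0,2) (0,3) (1,1) (2,0) (2,1) (2,2) (2,3) (2,4) (2,5) (3,1) (3,3) (3,4) (4,1) (4,4) (4,5) (5,1) (5,3) (5,5)

Answer: 20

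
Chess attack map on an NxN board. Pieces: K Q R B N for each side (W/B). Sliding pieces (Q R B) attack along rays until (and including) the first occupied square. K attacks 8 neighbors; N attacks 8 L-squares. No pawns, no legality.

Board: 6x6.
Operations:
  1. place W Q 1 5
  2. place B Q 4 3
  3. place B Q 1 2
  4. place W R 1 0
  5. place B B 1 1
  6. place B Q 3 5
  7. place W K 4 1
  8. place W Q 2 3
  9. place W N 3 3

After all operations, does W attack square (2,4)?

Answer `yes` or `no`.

Op 1: place WQ@(1,5)
Op 2: place BQ@(4,3)
Op 3: place BQ@(1,2)
Op 4: place WR@(1,0)
Op 5: place BB@(1,1)
Op 6: place BQ@(3,5)
Op 7: place WK@(4,1)
Op 8: place WQ@(2,3)
Op 9: place WN@(3,3)
Per-piece attacks for W:
  WR@(1,0): attacks (1,1) (2,0) (3,0) (4,0) (5,0) (0,0) [ray(0,1) blocked at (1,1)]
  WQ@(1,5): attacks (1,4) (1,3) (1,2) (2,5) (3,5) (0,5) (2,4) (3,3) (0,4) [ray(0,-1) blocked at (1,2); ray(1,0) blocked at (3,5); ray(1,-1) blocked at (3,3)]
  WQ@(2,3): attacks (2,4) (2,5) (2,2) (2,1) (2,0) (3,3) (1,3) (0,3) (3,4) (4,5) (3,2) (4,1) (1,4) (0,5) (1,2) [ray(1,0) blocked at (3,3); ray(1,-1) blocked at (4,1); ray(-1,-1) blocked at (1,2)]
  WN@(3,3): attacks (4,5) (5,4) (2,5) (1,4) (4,1) (5,2) (2,1) (1,2)
  WK@(4,1): attacks (4,2) (4,0) (5,1) (3,1) (5,2) (5,0) (3,2) (3,0)
W attacks (2,4): yes

Answer: yes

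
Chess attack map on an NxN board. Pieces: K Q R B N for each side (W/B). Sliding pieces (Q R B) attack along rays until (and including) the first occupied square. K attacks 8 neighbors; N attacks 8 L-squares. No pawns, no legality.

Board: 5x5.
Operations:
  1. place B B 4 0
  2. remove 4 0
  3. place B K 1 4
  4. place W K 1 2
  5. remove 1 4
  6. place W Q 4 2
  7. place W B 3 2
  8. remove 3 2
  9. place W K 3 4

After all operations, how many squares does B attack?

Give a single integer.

Answer: 0

Derivation:
Op 1: place BB@(4,0)
Op 2: remove (4,0)
Op 3: place BK@(1,4)
Op 4: place WK@(1,2)
Op 5: remove (1,4)
Op 6: place WQ@(4,2)
Op 7: place WB@(3,2)
Op 8: remove (3,2)
Op 9: place WK@(3,4)
Per-piece attacks for B:
Union (0 distinct): (none)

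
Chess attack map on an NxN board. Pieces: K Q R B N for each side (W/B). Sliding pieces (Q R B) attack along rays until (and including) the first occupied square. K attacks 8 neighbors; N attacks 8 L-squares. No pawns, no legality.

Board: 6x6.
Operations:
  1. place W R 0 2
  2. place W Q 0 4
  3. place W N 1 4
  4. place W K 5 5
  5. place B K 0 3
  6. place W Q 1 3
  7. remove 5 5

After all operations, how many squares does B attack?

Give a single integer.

Op 1: place WR@(0,2)
Op 2: place WQ@(0,4)
Op 3: place WN@(1,4)
Op 4: place WK@(5,5)
Op 5: place BK@(0,3)
Op 6: place WQ@(1,3)
Op 7: remove (5,5)
Per-piece attacks for B:
  BK@(0,3): attacks (0,4) (0,2) (1,3) (1,4) (1,2)
Union (5 distinct): (0,2) (0,4) (1,2) (1,3) (1,4)

Answer: 5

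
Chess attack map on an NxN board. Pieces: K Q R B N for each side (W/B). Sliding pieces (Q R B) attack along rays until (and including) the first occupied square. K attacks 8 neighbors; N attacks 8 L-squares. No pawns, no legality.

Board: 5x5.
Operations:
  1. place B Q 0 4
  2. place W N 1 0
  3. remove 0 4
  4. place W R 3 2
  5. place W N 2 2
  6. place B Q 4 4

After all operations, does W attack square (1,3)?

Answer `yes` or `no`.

Answer: no

Derivation:
Op 1: place BQ@(0,4)
Op 2: place WN@(1,0)
Op 3: remove (0,4)
Op 4: place WR@(3,2)
Op 5: place WN@(2,2)
Op 6: place BQ@(4,4)
Per-piece attacks for W:
  WN@(1,0): attacks (2,2) (3,1) (0,2)
  WN@(2,2): attacks (3,4) (4,3) (1,4) (0,3) (3,0) (4,1) (1,0) (0,1)
  WR@(3,2): attacks (3,3) (3,4) (3,1) (3,0) (4,2) (2,2) [ray(-1,0) blocked at (2,2)]
W attacks (1,3): no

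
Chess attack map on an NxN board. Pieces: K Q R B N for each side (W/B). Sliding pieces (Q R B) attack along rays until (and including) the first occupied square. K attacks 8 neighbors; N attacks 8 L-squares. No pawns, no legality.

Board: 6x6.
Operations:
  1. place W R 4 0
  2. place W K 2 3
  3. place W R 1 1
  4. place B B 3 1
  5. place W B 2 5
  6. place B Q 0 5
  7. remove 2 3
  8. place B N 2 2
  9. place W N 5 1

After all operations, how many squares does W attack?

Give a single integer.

Op 1: place WR@(4,0)
Op 2: place WK@(2,3)
Op 3: place WR@(1,1)
Op 4: place BB@(3,1)
Op 5: place WB@(2,5)
Op 6: place BQ@(0,5)
Op 7: remove (2,3)
Op 8: place BN@(2,2)
Op 9: place WN@(5,1)
Per-piece attacks for W:
  WR@(1,1): attacks (1,2) (1,3) (1,4) (1,5) (1,0) (2,1) (3,1) (0,1) [ray(1,0) blocked at (3,1)]
  WB@(2,5): attacks (3,4) (4,3) (5,2) (1,4) (0,3)
  WR@(4,0): attacks (4,1) (4,2) (4,3) (4,4) (4,5) (5,0) (3,0) (2,0) (1,0) (0,0)
  WN@(5,1): attacks (4,3) (3,2) (3,0)
Union (21 distinct): (0,0) (0,1) (0,3) (1,0) (1,2) (1,3) (1,4) (1,5) (2,0) (2,1) (3,0) (3,1) (3,2) (3,4) (4,1) (4,2) (4,3) (4,4) (4,5) (5,0) (5,2)

Answer: 21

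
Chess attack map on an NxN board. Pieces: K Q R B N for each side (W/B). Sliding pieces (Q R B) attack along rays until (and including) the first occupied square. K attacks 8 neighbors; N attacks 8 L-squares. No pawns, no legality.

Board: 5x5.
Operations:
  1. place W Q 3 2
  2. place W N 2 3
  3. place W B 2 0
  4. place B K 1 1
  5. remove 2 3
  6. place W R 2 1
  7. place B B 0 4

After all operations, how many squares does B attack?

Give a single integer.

Answer: 11

Derivation:
Op 1: place WQ@(3,2)
Op 2: place WN@(2,3)
Op 3: place WB@(2,0)
Op 4: place BK@(1,1)
Op 5: remove (2,3)
Op 6: place WR@(2,1)
Op 7: place BB@(0,4)
Per-piece attacks for B:
  BB@(0,4): attacks (1,3) (2,2) (3,1) (4,0)
  BK@(1,1): attacks (1,2) (1,0) (2,1) (0,1) (2,2) (2,0) (0,2) (0,0)
Union (11 distinct): (0,0) (0,1) (0,2) (1,0) (1,2) (1,3) (2,0) (2,1) (2,2) (3,1) (4,0)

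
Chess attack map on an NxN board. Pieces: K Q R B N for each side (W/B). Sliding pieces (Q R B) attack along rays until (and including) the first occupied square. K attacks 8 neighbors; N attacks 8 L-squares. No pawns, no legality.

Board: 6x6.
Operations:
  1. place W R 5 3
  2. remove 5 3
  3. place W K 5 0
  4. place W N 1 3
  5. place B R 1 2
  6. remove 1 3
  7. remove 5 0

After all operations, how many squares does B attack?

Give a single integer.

Op 1: place WR@(5,3)
Op 2: remove (5,3)
Op 3: place WK@(5,0)
Op 4: place WN@(1,3)
Op 5: place BR@(1,2)
Op 6: remove (1,3)
Op 7: remove (5,0)
Per-piece attacks for B:
  BR@(1,2): attacks (1,3) (1,4) (1,5) (1,1) (1,0) (2,2) (3,2) (4,2) (5,2) (0,2)
Union (10 distinct): (0,2) (1,0) (1,1) (1,3) (1,4) (1,5) (2,2) (3,2) (4,2) (5,2)

Answer: 10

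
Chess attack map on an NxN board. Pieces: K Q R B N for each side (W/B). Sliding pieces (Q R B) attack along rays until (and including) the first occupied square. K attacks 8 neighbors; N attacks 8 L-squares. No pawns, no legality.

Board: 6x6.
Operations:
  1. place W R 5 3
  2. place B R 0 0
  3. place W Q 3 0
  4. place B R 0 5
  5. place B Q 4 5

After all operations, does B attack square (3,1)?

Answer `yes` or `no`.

Op 1: place WR@(5,3)
Op 2: place BR@(0,0)
Op 3: place WQ@(3,0)
Op 4: place BR@(0,5)
Op 5: place BQ@(4,5)
Per-piece attacks for B:
  BR@(0,0): attacks (0,1) (0,2) (0,3) (0,4) (0,5) (1,0) (2,0) (3,0) [ray(0,1) blocked at (0,5); ray(1,0) blocked at (3,0)]
  BR@(0,5): attacks (0,4) (0,3) (0,2) (0,1) (0,0) (1,5) (2,5) (3,5) (4,5) [ray(0,-1) blocked at (0,0); ray(1,0) blocked at (4,5)]
  BQ@(4,5): attacks (4,4) (4,3) (4,2) (4,1) (4,0) (5,5) (3,5) (2,5) (1,5) (0,5) (5,4) (3,4) (2,3) (1,2) (0,1) [ray(-1,0) blocked at (0,5)]
B attacks (3,1): no

Answer: no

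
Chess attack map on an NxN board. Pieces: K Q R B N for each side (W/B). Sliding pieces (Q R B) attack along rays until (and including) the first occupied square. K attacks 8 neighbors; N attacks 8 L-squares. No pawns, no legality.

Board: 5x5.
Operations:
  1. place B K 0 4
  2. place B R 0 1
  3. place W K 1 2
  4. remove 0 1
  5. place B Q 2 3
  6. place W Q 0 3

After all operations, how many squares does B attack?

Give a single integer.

Answer: 13

Derivation:
Op 1: place BK@(0,4)
Op 2: place BR@(0,1)
Op 3: place WK@(1,2)
Op 4: remove (0,1)
Op 5: place BQ@(2,3)
Op 6: place WQ@(0,3)
Per-piece attacks for B:
  BK@(0,4): attacks (0,3) (1,4) (1,3)
  BQ@(2,3): attacks (2,4) (2,2) (2,1) (2,0) (3,3) (4,3) (1,3) (0,3) (3,4) (3,2) (4,1) (1,4) (1,2) [ray(-1,0) blocked at (0,3); ray(-1,-1) blocked at (1,2)]
Union (13 distinct): (0,3) (1,2) (1,3) (1,4) (2,0) (2,1) (2,2) (2,4) (3,2) (3,3) (3,4) (4,1) (4,3)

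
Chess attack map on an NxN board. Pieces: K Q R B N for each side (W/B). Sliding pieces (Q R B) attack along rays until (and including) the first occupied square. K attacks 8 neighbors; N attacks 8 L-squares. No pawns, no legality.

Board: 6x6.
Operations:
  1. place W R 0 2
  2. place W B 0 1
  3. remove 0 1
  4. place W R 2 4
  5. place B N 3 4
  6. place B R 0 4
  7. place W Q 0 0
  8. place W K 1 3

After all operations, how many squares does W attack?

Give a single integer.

Op 1: place WR@(0,2)
Op 2: place WB@(0,1)
Op 3: remove (0,1)
Op 4: place WR@(2,4)
Op 5: place BN@(3,4)
Op 6: place BR@(0,4)
Op 7: place WQ@(0,0)
Op 8: place WK@(1,3)
Per-piece attacks for W:
  WQ@(0,0): attacks (0,1) (0,2) (1,0) (2,0) (3,0) (4,0) (5,0) (1,1) (2,2) (3,3) (4,4) (5,5) [ray(0,1) blocked at (0,2)]
  WR@(0,2): attacks (0,3) (0,4) (0,1) (0,0) (1,2) (2,2) (3,2) (4,2) (5,2) [ray(0,1) blocked at (0,4); ray(0,-1) blocked at (0,0)]
  WK@(1,3): attacks (1,4) (1,2) (2,3) (0,3) (2,4) (2,2) (0,4) (0,2)
  WR@(2,4): attacks (2,5) (2,3) (2,2) (2,1) (2,0) (3,4) (1,4) (0,4) [ray(1,0) blocked at (3,4); ray(-1,0) blocked at (0,4)]
Union (25 distinct): (0,0) (0,1) (0,2) (0,3) (0,4) (1,0) (1,1) (1,2) (1,4) (2,0) (2,1) (2,2) (2,3) (2,4) (2,5) (3,0) (3,2) (3,3) (3,4) (4,0) (4,2) (4,4) (5,0) (5,2) (5,5)

Answer: 25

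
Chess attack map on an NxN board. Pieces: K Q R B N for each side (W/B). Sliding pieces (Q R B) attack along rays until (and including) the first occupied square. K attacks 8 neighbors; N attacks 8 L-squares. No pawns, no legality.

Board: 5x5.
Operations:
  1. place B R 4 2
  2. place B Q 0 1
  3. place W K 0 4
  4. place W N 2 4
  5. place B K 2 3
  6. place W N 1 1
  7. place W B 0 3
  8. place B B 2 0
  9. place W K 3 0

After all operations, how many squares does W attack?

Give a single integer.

Answer: 13

Derivation:
Op 1: place BR@(4,2)
Op 2: place BQ@(0,1)
Op 3: place WK@(0,4)
Op 4: place WN@(2,4)
Op 5: place BK@(2,3)
Op 6: place WN@(1,1)
Op 7: place WB@(0,3)
Op 8: place BB@(2,0)
Op 9: place WK@(3,0)
Per-piece attacks for W:
  WB@(0,3): attacks (1,4) (1,2) (2,1) (3,0) [ray(1,-1) blocked at (3,0)]
  WK@(0,4): attacks (0,3) (1,4) (1,3)
  WN@(1,1): attacks (2,3) (3,2) (0,3) (3,0)
  WN@(2,4): attacks (3,2) (4,3) (1,2) (0,3)
  WK@(3,0): attacks (3,1) (4,0) (2,0) (4,1) (2,1)
Union (13 distinct): (0,3) (1,2) (1,3) (1,4) (2,0) (2,1) (2,3) (3,0) (3,1) (3,2) (4,0) (4,1) (4,3)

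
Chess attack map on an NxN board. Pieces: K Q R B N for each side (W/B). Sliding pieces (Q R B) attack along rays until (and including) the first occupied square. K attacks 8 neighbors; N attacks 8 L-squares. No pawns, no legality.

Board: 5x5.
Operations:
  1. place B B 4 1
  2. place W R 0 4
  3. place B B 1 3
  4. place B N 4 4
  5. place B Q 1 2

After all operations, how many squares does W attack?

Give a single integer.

Answer: 8

Derivation:
Op 1: place BB@(4,1)
Op 2: place WR@(0,4)
Op 3: place BB@(1,3)
Op 4: place BN@(4,4)
Op 5: place BQ@(1,2)
Per-piece attacks for W:
  WR@(0,4): attacks (0,3) (0,2) (0,1) (0,0) (1,4) (2,4) (3,4) (4,4) [ray(1,0) blocked at (4,4)]
Union (8 distinct): (0,0) (0,1) (0,2) (0,3) (1,4) (2,4) (3,4) (4,4)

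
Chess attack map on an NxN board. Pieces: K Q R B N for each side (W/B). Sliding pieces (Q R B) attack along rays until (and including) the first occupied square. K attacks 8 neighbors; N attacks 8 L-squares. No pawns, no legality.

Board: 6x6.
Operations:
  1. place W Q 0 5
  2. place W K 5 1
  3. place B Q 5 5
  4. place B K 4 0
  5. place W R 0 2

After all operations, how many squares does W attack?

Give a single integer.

Answer: 21

Derivation:
Op 1: place WQ@(0,5)
Op 2: place WK@(5,1)
Op 3: place BQ@(5,5)
Op 4: place BK@(4,0)
Op 5: place WR@(0,2)
Per-piece attacks for W:
  WR@(0,2): attacks (0,3) (0,4) (0,5) (0,1) (0,0) (1,2) (2,2) (3,2) (4,2) (5,2) [ray(0,1) blocked at (0,5)]
  WQ@(0,5): attacks (0,4) (0,3) (0,2) (1,5) (2,5) (3,5) (4,5) (5,5) (1,4) (2,3) (3,2) (4,1) (5,0) [ray(0,-1) blocked at (0,2); ray(1,0) blocked at (5,5)]
  WK@(5,1): attacks (5,2) (5,0) (4,1) (4,2) (4,0)
Union (21 distinct): (0,0) (0,1) (0,2) (0,3) (0,4) (0,5) (1,2) (1,4) (1,5) (2,2) (2,3) (2,5) (3,2) (3,5) (4,0) (4,1) (4,2) (4,5) (5,0) (5,2) (5,5)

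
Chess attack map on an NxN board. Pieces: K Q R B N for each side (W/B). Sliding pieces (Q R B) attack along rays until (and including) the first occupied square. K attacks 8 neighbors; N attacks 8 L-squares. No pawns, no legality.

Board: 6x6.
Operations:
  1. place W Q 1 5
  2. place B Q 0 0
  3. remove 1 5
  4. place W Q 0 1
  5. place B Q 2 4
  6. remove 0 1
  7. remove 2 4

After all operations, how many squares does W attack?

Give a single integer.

Answer: 0

Derivation:
Op 1: place WQ@(1,5)
Op 2: place BQ@(0,0)
Op 3: remove (1,5)
Op 4: place WQ@(0,1)
Op 5: place BQ@(2,4)
Op 6: remove (0,1)
Op 7: remove (2,4)
Per-piece attacks for W:
Union (0 distinct): (none)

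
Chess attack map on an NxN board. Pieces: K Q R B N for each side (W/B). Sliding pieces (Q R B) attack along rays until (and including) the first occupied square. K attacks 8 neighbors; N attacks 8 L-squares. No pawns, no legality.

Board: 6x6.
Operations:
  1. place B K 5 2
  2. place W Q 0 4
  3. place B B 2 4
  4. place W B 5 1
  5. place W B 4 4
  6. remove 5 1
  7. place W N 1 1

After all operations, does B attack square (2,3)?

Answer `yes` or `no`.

Op 1: place BK@(5,2)
Op 2: place WQ@(0,4)
Op 3: place BB@(2,4)
Op 4: place WB@(5,1)
Op 5: place WB@(4,4)
Op 6: remove (5,1)
Op 7: place WN@(1,1)
Per-piece attacks for B:
  BB@(2,4): attacks (3,5) (3,3) (4,2) (5,1) (1,5) (1,3) (0,2)
  BK@(5,2): attacks (5,3) (5,1) (4,2) (4,3) (4,1)
B attacks (2,3): no

Answer: no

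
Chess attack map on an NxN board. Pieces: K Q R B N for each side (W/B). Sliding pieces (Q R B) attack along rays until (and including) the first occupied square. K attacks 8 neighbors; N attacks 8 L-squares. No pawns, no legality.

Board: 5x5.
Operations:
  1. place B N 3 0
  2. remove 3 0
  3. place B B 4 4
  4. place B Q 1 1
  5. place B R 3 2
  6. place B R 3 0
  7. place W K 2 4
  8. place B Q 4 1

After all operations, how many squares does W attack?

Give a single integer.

Answer: 5

Derivation:
Op 1: place BN@(3,0)
Op 2: remove (3,0)
Op 3: place BB@(4,4)
Op 4: place BQ@(1,1)
Op 5: place BR@(3,2)
Op 6: place BR@(3,0)
Op 7: place WK@(2,4)
Op 8: place BQ@(4,1)
Per-piece attacks for W:
  WK@(2,4): attacks (2,3) (3,4) (1,4) (3,3) (1,3)
Union (5 distinct): (1,3) (1,4) (2,3) (3,3) (3,4)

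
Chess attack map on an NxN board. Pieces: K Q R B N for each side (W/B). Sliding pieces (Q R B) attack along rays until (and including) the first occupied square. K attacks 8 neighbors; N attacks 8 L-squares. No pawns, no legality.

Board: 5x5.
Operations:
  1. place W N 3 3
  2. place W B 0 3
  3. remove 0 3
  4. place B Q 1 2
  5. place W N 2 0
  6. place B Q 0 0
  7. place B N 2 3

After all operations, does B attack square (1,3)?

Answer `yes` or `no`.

Op 1: place WN@(3,3)
Op 2: place WB@(0,3)
Op 3: remove (0,3)
Op 4: place BQ@(1,2)
Op 5: place WN@(2,0)
Op 6: place BQ@(0,0)
Op 7: place BN@(2,3)
Per-piece attacks for B:
  BQ@(0,0): attacks (0,1) (0,2) (0,3) (0,4) (1,0) (2,0) (1,1) (2,2) (3,3) [ray(1,0) blocked at (2,0); ray(1,1) blocked at (3,3)]
  BQ@(1,2): attacks (1,3) (1,4) (1,1) (1,0) (2,2) (3,2) (4,2) (0,2) (2,3) (2,1) (3,0) (0,3) (0,1) [ray(1,1) blocked at (2,3)]
  BN@(2,3): attacks (4,4) (0,4) (3,1) (4,2) (1,1) (0,2)
B attacks (1,3): yes

Answer: yes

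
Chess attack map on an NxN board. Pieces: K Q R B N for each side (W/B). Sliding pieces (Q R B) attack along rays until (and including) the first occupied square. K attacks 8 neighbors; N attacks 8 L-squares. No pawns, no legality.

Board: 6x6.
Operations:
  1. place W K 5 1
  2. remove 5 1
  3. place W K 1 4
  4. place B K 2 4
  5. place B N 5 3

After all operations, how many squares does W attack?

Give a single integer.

Op 1: place WK@(5,1)
Op 2: remove (5,1)
Op 3: place WK@(1,4)
Op 4: place BK@(2,4)
Op 5: place BN@(5,3)
Per-piece attacks for W:
  WK@(1,4): attacks (1,5) (1,3) (2,4) (0,4) (2,5) (2,3) (0,5) (0,3)
Union (8 distinct): (0,3) (0,4) (0,5) (1,3) (1,5) (2,3) (2,4) (2,5)

Answer: 8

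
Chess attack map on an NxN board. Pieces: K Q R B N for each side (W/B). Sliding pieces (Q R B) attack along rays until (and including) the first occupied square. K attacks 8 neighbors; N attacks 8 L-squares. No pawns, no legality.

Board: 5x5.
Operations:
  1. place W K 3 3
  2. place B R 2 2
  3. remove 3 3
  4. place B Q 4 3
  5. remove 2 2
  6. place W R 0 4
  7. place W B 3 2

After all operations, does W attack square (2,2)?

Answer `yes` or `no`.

Answer: no

Derivation:
Op 1: place WK@(3,3)
Op 2: place BR@(2,2)
Op 3: remove (3,3)
Op 4: place BQ@(4,3)
Op 5: remove (2,2)
Op 6: place WR@(0,4)
Op 7: place WB@(3,2)
Per-piece attacks for W:
  WR@(0,4): attacks (0,3) (0,2) (0,1) (0,0) (1,4) (2,4) (3,4) (4,4)
  WB@(3,2): attacks (4,3) (4,1) (2,3) (1,4) (2,1) (1,0) [ray(1,1) blocked at (4,3)]
W attacks (2,2): no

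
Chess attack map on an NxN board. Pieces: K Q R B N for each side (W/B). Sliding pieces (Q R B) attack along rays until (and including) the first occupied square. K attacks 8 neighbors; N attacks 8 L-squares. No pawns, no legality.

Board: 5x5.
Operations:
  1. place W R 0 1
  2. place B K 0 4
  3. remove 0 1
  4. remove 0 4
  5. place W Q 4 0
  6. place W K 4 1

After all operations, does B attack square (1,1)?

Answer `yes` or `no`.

Op 1: place WR@(0,1)
Op 2: place BK@(0,4)
Op 3: remove (0,1)
Op 4: remove (0,4)
Op 5: place WQ@(4,0)
Op 6: place WK@(4,1)
Per-piece attacks for B:
B attacks (1,1): no

Answer: no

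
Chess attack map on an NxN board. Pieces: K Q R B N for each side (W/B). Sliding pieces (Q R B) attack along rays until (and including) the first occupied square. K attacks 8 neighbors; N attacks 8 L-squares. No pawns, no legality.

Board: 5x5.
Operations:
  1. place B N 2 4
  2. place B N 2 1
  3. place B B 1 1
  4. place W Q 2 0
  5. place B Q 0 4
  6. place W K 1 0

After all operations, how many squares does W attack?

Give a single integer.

Answer: 10

Derivation:
Op 1: place BN@(2,4)
Op 2: place BN@(2,1)
Op 3: place BB@(1,1)
Op 4: place WQ@(2,0)
Op 5: place BQ@(0,4)
Op 6: place WK@(1,0)
Per-piece attacks for W:
  WK@(1,0): attacks (1,1) (2,0) (0,0) (2,1) (0,1)
  WQ@(2,0): attacks (2,1) (3,0) (4,0) (1,0) (3,1) (4,2) (1,1) [ray(0,1) blocked at (2,1); ray(-1,0) blocked at (1,0); ray(-1,1) blocked at (1,1)]
Union (10 distinct): (0,0) (0,1) (1,0) (1,1) (2,0) (2,1) (3,0) (3,1) (4,0) (4,2)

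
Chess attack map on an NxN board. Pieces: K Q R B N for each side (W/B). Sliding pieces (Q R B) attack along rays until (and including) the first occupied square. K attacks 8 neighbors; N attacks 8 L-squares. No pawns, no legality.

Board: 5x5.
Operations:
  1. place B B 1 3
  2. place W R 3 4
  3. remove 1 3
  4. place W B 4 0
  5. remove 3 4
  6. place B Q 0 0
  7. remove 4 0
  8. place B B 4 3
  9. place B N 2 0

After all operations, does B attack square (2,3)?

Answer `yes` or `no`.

Op 1: place BB@(1,3)
Op 2: place WR@(3,4)
Op 3: remove (1,3)
Op 4: place WB@(4,0)
Op 5: remove (3,4)
Op 6: place BQ@(0,0)
Op 7: remove (4,0)
Op 8: place BB@(4,3)
Op 9: place BN@(2,0)
Per-piece attacks for B:
  BQ@(0,0): attacks (0,1) (0,2) (0,3) (0,4) (1,0) (2,0) (1,1) (2,2) (3,3) (4,4) [ray(1,0) blocked at (2,0)]
  BN@(2,0): attacks (3,2) (4,1) (1,2) (0,1)
  BB@(4,3): attacks (3,4) (3,2) (2,1) (1,0)
B attacks (2,3): no

Answer: no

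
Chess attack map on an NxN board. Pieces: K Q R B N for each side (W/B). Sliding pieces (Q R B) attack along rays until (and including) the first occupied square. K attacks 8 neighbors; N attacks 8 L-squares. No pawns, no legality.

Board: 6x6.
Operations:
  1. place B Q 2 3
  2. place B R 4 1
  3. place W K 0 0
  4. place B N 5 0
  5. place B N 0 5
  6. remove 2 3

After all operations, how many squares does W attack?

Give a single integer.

Answer: 3

Derivation:
Op 1: place BQ@(2,3)
Op 2: place BR@(4,1)
Op 3: place WK@(0,0)
Op 4: place BN@(5,0)
Op 5: place BN@(0,5)
Op 6: remove (2,3)
Per-piece attacks for W:
  WK@(0,0): attacks (0,1) (1,0) (1,1)
Union (3 distinct): (0,1) (1,0) (1,1)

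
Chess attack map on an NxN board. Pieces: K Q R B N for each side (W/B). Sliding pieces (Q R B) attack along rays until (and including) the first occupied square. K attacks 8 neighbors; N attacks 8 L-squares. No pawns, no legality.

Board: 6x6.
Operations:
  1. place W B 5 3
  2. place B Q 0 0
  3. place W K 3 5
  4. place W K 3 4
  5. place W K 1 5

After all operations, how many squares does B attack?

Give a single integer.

Answer: 15

Derivation:
Op 1: place WB@(5,3)
Op 2: place BQ@(0,0)
Op 3: place WK@(3,5)
Op 4: place WK@(3,4)
Op 5: place WK@(1,5)
Per-piece attacks for B:
  BQ@(0,0): attacks (0,1) (0,2) (0,3) (0,4) (0,5) (1,0) (2,0) (3,0) (4,0) (5,0) (1,1) (2,2) (3,3) (4,4) (5,5)
Union (15 distinct): (0,1) (0,2) (0,3) (0,4) (0,5) (1,0) (1,1) (2,0) (2,2) (3,0) (3,3) (4,0) (4,4) (5,0) (5,5)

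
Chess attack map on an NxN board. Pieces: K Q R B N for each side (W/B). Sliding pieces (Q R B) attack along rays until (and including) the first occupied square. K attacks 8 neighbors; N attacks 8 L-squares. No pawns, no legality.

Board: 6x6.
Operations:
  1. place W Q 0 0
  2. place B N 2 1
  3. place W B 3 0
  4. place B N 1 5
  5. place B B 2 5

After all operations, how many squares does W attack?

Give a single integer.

Answer: 16

Derivation:
Op 1: place WQ@(0,0)
Op 2: place BN@(2,1)
Op 3: place WB@(3,0)
Op 4: place BN@(1,5)
Op 5: place BB@(2,5)
Per-piece attacks for W:
  WQ@(0,0): attacks (0,1) (0,2) (0,3) (0,4) (0,5) (1,0) (2,0) (3,0) (1,1) (2,2) (3,3) (4,4) (5,5) [ray(1,0) blocked at (3,0)]
  WB@(3,0): attacks (4,1) (5,2) (2,1) [ray(-1,1) blocked at (2,1)]
Union (16 distinct): (0,1) (0,2) (0,3) (0,4) (0,5) (1,0) (1,1) (2,0) (2,1) (2,2) (3,0) (3,3) (4,1) (4,4) (5,2) (5,5)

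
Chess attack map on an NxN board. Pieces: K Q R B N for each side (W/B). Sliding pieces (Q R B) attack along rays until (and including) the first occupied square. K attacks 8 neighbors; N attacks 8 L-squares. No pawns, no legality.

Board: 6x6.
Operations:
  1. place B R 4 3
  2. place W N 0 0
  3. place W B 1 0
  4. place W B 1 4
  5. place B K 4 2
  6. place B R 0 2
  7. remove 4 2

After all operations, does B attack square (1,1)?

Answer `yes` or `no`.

Answer: no

Derivation:
Op 1: place BR@(4,3)
Op 2: place WN@(0,0)
Op 3: place WB@(1,0)
Op 4: place WB@(1,4)
Op 5: place BK@(4,2)
Op 6: place BR@(0,2)
Op 7: remove (4,2)
Per-piece attacks for B:
  BR@(0,2): attacks (0,3) (0,4) (0,5) (0,1) (0,0) (1,2) (2,2) (3,2) (4,2) (5,2) [ray(0,-1) blocked at (0,0)]
  BR@(4,3): attacks (4,4) (4,5) (4,2) (4,1) (4,0) (5,3) (3,3) (2,3) (1,3) (0,3)
B attacks (1,1): no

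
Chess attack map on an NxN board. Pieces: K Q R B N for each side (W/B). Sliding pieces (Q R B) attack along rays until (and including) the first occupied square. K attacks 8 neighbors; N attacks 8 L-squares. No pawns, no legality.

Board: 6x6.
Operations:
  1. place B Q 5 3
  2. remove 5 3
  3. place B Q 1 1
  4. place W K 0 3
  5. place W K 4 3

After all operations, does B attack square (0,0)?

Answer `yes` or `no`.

Answer: yes

Derivation:
Op 1: place BQ@(5,3)
Op 2: remove (5,3)
Op 3: place BQ@(1,1)
Op 4: place WK@(0,3)
Op 5: place WK@(4,3)
Per-piece attacks for B:
  BQ@(1,1): attacks (1,2) (1,3) (1,4) (1,5) (1,0) (2,1) (3,1) (4,1) (5,1) (0,1) (2,2) (3,3) (4,4) (5,5) (2,0) (0,2) (0,0)
B attacks (0,0): yes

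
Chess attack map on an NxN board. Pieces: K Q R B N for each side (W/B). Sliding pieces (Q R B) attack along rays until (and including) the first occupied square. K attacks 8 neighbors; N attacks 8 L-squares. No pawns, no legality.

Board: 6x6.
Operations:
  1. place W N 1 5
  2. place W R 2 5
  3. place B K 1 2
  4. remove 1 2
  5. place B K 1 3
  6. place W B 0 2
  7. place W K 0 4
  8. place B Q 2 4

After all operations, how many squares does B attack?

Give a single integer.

Answer: 20

Derivation:
Op 1: place WN@(1,5)
Op 2: place WR@(2,5)
Op 3: place BK@(1,2)
Op 4: remove (1,2)
Op 5: place BK@(1,3)
Op 6: place WB@(0,2)
Op 7: place WK@(0,4)
Op 8: place BQ@(2,4)
Per-piece attacks for B:
  BK@(1,3): attacks (1,4) (1,2) (2,3) (0,3) (2,4) (2,2) (0,4) (0,2)
  BQ@(2,4): attacks (2,5) (2,3) (2,2) (2,1) (2,0) (3,4) (4,4) (5,4) (1,4) (0,4) (3,5) (3,3) (4,2) (5,1) (1,5) (1,3) [ray(0,1) blocked at (2,5); ray(-1,0) blocked at (0,4); ray(-1,1) blocked at (1,5); ray(-1,-1) blocked at (1,3)]
Union (20 distinct): (0,2) (0,3) (0,4) (1,2) (1,3) (1,4) (1,5) (2,0) (2,1) (2,2) (2,3) (2,4) (2,5) (3,3) (3,4) (3,5) (4,2) (4,4) (5,1) (5,4)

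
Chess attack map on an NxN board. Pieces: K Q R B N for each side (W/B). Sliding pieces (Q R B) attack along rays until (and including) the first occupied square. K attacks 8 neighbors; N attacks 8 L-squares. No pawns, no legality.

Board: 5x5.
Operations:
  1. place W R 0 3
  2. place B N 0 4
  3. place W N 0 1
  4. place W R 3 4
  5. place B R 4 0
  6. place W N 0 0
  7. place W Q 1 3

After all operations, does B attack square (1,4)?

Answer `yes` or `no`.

Answer: no

Derivation:
Op 1: place WR@(0,3)
Op 2: place BN@(0,4)
Op 3: place WN@(0,1)
Op 4: place WR@(3,4)
Op 5: place BR@(4,0)
Op 6: place WN@(0,0)
Op 7: place WQ@(1,3)
Per-piece attacks for B:
  BN@(0,4): attacks (1,2) (2,3)
  BR@(4,0): attacks (4,1) (4,2) (4,3) (4,4) (3,0) (2,0) (1,0) (0,0) [ray(-1,0) blocked at (0,0)]
B attacks (1,4): no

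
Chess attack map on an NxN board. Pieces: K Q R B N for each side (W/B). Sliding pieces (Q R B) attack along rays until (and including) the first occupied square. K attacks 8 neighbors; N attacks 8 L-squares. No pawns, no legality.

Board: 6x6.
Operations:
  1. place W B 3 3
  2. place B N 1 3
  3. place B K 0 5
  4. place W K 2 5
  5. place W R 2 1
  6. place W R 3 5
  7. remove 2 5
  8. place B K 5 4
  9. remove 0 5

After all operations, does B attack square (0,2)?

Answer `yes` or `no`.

Answer: no

Derivation:
Op 1: place WB@(3,3)
Op 2: place BN@(1,3)
Op 3: place BK@(0,5)
Op 4: place WK@(2,5)
Op 5: place WR@(2,1)
Op 6: place WR@(3,5)
Op 7: remove (2,5)
Op 8: place BK@(5,4)
Op 9: remove (0,5)
Per-piece attacks for B:
  BN@(1,3): attacks (2,5) (3,4) (0,5) (2,1) (3,2) (0,1)
  BK@(5,4): attacks (5,5) (5,3) (4,4) (4,5) (4,3)
B attacks (0,2): no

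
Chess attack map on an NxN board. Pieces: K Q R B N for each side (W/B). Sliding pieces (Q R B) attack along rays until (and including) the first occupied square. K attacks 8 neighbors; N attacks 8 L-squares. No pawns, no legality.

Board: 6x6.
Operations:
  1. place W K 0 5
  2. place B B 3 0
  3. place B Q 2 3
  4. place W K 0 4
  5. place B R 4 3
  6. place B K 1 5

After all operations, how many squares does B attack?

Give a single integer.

Answer: 25

Derivation:
Op 1: place WK@(0,5)
Op 2: place BB@(3,0)
Op 3: place BQ@(2,3)
Op 4: place WK@(0,4)
Op 5: place BR@(4,3)
Op 6: place BK@(1,5)
Per-piece attacks for B:
  BK@(1,5): attacks (1,4) (2,5) (0,5) (2,4) (0,4)
  BQ@(2,3): attacks (2,4) (2,5) (2,2) (2,1) (2,0) (3,3) (4,3) (1,3) (0,3) (3,4) (4,5) (3,2) (4,1) (5,0) (1,4) (0,5) (1,2) (0,1) [ray(1,0) blocked at (4,3); ray(-1,1) blocked at (0,5)]
  BB@(3,0): attacks (4,1) (5,2) (2,1) (1,2) (0,3)
  BR@(4,3): attacks (4,4) (4,5) (4,2) (4,1) (4,0) (5,3) (3,3) (2,3) [ray(-1,0) blocked at (2,3)]
Union (25 distinct): (0,1) (0,3) (0,4) (0,5) (1,2) (1,3) (1,4) (2,0) (2,1) (2,2) (2,3) (2,4) (2,5) (3,2) (3,3) (3,4) (4,0) (4,1) (4,2) (4,3) (4,4) (4,5) (5,0) (5,2) (5,3)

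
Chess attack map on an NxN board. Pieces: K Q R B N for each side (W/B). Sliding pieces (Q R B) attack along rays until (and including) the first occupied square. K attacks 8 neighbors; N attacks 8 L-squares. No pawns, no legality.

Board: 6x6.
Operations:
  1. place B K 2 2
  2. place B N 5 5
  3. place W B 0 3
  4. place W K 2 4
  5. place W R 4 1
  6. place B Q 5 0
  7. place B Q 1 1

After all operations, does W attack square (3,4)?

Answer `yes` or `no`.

Answer: yes

Derivation:
Op 1: place BK@(2,2)
Op 2: place BN@(5,5)
Op 3: place WB@(0,3)
Op 4: place WK@(2,4)
Op 5: place WR@(4,1)
Op 6: place BQ@(5,0)
Op 7: place BQ@(1,1)
Per-piece attacks for W:
  WB@(0,3): attacks (1,4) (2,5) (1,2) (2,1) (3,0)
  WK@(2,4): attacks (2,5) (2,3) (3,4) (1,4) (3,5) (3,3) (1,5) (1,3)
  WR@(4,1): attacks (4,2) (4,3) (4,4) (4,5) (4,0) (5,1) (3,1) (2,1) (1,1) [ray(-1,0) blocked at (1,1)]
W attacks (3,4): yes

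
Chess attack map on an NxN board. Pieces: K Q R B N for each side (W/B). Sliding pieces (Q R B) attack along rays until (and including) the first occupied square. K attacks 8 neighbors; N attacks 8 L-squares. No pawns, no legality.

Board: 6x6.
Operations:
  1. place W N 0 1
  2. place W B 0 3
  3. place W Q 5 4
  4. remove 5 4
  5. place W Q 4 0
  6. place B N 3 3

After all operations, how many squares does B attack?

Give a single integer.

Answer: 8

Derivation:
Op 1: place WN@(0,1)
Op 2: place WB@(0,3)
Op 3: place WQ@(5,4)
Op 4: remove (5,4)
Op 5: place WQ@(4,0)
Op 6: place BN@(3,3)
Per-piece attacks for B:
  BN@(3,3): attacks (4,5) (5,4) (2,5) (1,4) (4,1) (5,2) (2,1) (1,2)
Union (8 distinct): (1,2) (1,4) (2,1) (2,5) (4,1) (4,5) (5,2) (5,4)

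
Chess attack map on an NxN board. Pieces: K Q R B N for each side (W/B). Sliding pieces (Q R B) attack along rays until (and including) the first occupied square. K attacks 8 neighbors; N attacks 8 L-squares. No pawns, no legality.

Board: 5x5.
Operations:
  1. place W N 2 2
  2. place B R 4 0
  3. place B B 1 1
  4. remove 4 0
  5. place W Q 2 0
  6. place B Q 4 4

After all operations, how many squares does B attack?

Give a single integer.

Answer: 13

Derivation:
Op 1: place WN@(2,2)
Op 2: place BR@(4,0)
Op 3: place BB@(1,1)
Op 4: remove (4,0)
Op 5: place WQ@(2,0)
Op 6: place BQ@(4,4)
Per-piece attacks for B:
  BB@(1,1): attacks (2,2) (2,0) (0,2) (0,0) [ray(1,1) blocked at (2,2); ray(1,-1) blocked at (2,0)]
  BQ@(4,4): attacks (4,3) (4,2) (4,1) (4,0) (3,4) (2,4) (1,4) (0,4) (3,3) (2,2) [ray(-1,-1) blocked at (2,2)]
Union (13 distinct): (0,0) (0,2) (0,4) (1,4) (2,0) (2,2) (2,4) (3,3) (3,4) (4,0) (4,1) (4,2) (4,3)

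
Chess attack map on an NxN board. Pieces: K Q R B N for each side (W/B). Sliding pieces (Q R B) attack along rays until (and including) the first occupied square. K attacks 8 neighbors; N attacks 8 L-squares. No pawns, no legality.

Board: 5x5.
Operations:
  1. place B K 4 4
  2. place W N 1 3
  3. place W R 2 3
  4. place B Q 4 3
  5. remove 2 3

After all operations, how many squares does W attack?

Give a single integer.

Op 1: place BK@(4,4)
Op 2: place WN@(1,3)
Op 3: place WR@(2,3)
Op 4: place BQ@(4,3)
Op 5: remove (2,3)
Per-piece attacks for W:
  WN@(1,3): attacks (3,4) (2,1) (3,2) (0,1)
Union (4 distinct): (0,1) (2,1) (3,2) (3,4)

Answer: 4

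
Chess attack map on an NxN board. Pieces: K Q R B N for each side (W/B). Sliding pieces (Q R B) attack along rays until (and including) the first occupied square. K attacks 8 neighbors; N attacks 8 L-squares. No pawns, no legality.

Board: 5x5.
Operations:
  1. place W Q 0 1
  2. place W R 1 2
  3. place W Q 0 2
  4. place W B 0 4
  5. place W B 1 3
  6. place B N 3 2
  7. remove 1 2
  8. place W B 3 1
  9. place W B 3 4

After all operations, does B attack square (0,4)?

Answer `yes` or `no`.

Answer: no

Derivation:
Op 1: place WQ@(0,1)
Op 2: place WR@(1,2)
Op 3: place WQ@(0,2)
Op 4: place WB@(0,4)
Op 5: place WB@(1,3)
Op 6: place BN@(3,2)
Op 7: remove (1,2)
Op 8: place WB@(3,1)
Op 9: place WB@(3,4)
Per-piece attacks for B:
  BN@(3,2): attacks (4,4) (2,4) (1,3) (4,0) (2,0) (1,1)
B attacks (0,4): no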